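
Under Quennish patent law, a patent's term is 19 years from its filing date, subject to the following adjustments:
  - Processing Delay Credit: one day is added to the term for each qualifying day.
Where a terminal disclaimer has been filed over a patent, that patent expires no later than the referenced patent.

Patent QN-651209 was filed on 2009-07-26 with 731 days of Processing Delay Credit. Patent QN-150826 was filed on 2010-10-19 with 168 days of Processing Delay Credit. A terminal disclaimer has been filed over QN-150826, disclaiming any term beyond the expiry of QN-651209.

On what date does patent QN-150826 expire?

Natural term of QN-150826:
  Base: filing + 19 years → 19 October 2029.
  Processing Delay Credit: +168 days → 5 April 2030.
Expiry of referenced patent QN-651209:
  Base: filing + 19 years → 26 July 2028.
  Processing Delay Credit: +731 days → 27 July 2030.
Terminal disclaimer: QN-150826 expires on the earlier of 5 April 2030 and 27 July 2030.

2030-04-05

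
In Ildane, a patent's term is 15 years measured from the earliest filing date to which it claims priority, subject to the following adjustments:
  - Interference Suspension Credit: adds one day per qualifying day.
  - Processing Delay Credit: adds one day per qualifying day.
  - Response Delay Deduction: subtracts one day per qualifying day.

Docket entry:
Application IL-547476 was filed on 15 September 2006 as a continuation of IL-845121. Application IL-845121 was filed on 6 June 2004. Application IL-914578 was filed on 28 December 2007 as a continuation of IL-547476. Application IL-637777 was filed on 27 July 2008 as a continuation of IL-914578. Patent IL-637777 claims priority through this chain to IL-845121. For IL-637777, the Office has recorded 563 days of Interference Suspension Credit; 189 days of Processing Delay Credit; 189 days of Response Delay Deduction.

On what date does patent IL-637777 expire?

2020-12-20

Earliest priority filing: 6 June 2004.
Base term: 6 June 2004 + 15 years → 6 June 2019.
Interference Suspension Credit: +563 days → 20 December 2020.
Processing Delay Credit: +189 days → 27 June 2021.
Response Delay Deduction: −189 days → 20 December 2020.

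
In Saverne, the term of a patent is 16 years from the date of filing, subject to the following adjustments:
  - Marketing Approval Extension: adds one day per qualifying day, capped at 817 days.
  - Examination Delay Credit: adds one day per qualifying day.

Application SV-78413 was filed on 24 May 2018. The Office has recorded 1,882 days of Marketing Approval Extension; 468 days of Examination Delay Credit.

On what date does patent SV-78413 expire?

2037-11-29

Base term: filing date + 16 years → 24 May 2034.
Marketing Approval Extension: 1882 days claimed exceeds the 817-day cap, so +817 days → 18 August 2036.
Examination Delay Credit: +468 days → 29 November 2037.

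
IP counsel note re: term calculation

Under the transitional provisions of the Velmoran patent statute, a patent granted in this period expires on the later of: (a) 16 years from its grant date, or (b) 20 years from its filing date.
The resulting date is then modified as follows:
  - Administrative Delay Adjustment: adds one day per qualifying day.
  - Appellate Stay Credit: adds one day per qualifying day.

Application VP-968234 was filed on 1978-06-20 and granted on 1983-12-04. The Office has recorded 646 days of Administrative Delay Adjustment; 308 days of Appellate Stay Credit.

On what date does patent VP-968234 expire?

(a) grant + 16 years → 4 December 1999.
(b) filing + 20 years → 20 June 1998.
Later of the two: 4 December 1999.
Administrative Delay Adjustment: +646 days → 10 September 2001.
Appellate Stay Credit: +308 days → 15 July 2002.

July 15, 2002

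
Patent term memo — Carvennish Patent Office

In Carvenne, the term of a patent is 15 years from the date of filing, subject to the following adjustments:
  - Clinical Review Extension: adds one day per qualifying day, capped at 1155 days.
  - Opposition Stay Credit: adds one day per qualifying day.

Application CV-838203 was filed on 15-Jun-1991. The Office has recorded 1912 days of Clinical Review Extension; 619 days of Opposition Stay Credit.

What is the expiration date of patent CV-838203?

April 24, 2011

Base term: filing date + 15 years → 15 June 2006.
Clinical Review Extension: 1912 days claimed exceeds the 1155-day cap, so +1155 days → 13 August 2009.
Opposition Stay Credit: +619 days → 24 April 2011.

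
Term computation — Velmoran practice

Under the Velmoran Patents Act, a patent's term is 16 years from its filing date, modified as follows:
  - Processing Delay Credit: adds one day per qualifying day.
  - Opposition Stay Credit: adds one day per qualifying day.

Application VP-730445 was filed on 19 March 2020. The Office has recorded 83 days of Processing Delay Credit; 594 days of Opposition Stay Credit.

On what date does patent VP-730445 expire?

Base term: filing date + 16 years → 19 March 2036.
Processing Delay Credit: +83 days → 10 June 2036.
Opposition Stay Credit: +594 days → 25 January 2038.

January 25, 2038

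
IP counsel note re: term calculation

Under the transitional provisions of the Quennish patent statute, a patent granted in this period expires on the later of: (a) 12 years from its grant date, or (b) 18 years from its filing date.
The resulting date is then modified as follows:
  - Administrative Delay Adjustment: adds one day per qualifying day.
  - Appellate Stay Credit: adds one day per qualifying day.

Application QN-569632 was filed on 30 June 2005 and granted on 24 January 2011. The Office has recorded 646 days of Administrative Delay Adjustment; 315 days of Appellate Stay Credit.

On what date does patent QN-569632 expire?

(a) grant + 12 years → 24 January 2023.
(b) filing + 18 years → 30 June 2023.
Later of the two: 30 June 2023.
Administrative Delay Adjustment: +646 days → 6 April 2025.
Appellate Stay Credit: +315 days → 15 February 2026.

2026-02-15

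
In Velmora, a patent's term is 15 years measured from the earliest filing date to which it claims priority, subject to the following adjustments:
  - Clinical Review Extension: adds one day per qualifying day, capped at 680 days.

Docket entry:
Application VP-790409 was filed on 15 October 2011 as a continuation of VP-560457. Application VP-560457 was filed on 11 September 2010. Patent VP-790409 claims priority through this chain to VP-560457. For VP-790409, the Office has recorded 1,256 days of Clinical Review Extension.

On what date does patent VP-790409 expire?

July 23, 2027

Earliest priority filing: 11 September 2010.
Base term: 11 September 2010 + 15 years → 11 September 2025.
Clinical Review Extension: 1256 days claimed exceeds the 680-day cap, so +680 days → 23 July 2027.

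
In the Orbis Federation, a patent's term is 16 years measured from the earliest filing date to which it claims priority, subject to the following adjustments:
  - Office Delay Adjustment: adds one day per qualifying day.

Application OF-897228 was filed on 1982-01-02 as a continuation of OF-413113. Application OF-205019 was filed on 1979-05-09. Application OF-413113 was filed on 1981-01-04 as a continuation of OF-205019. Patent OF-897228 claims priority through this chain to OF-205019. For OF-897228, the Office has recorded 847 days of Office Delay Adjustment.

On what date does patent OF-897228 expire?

Earliest priority filing: 9 May 1979.
Base term: 9 May 1979 + 16 years → 9 May 1995.
Office Delay Adjustment: +847 days → 2 September 1997.

1997-09-02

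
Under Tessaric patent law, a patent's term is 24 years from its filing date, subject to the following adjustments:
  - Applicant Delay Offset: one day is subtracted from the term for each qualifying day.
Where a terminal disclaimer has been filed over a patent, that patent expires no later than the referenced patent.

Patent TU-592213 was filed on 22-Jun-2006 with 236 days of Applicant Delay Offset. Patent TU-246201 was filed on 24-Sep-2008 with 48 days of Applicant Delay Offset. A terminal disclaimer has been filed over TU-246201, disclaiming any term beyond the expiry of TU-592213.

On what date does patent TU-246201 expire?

2029-10-29

Natural term of TU-246201:
  Base: filing + 24 years → 24 September 2032.
  Applicant Delay Offset: −48 days → 7 August 2032.
Expiry of referenced patent TU-592213:
  Base: filing + 24 years → 22 June 2030.
  Applicant Delay Offset: −236 days → 29 October 2029.
Terminal disclaimer: TU-246201 expires on the earlier of 7 August 2032 and 29 October 2029.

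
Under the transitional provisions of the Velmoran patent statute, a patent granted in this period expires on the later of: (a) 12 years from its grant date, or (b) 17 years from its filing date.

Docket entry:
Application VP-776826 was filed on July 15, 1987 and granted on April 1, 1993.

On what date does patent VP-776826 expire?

April 1, 2005

(a) grant + 12 years → 1 April 2005.
(b) filing + 17 years → 15 July 2004.
Later of the two: 1 April 2005.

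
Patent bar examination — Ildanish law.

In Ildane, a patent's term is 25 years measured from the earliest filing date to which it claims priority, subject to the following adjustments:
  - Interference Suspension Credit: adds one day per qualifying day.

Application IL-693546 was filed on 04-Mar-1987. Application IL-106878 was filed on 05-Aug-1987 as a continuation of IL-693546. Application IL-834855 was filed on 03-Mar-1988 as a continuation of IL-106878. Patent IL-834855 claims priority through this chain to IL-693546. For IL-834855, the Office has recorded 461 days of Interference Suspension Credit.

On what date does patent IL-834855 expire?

June 8, 2013

Earliest priority filing: 4 March 1987.
Base term: 4 March 1987 + 25 years → 4 March 2012.
Interference Suspension Credit: +461 days → 8 June 2013.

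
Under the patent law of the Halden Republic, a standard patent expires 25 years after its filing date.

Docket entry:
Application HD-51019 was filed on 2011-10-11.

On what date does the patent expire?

2036-10-11

Filing date + 25 years → 11 October 2036.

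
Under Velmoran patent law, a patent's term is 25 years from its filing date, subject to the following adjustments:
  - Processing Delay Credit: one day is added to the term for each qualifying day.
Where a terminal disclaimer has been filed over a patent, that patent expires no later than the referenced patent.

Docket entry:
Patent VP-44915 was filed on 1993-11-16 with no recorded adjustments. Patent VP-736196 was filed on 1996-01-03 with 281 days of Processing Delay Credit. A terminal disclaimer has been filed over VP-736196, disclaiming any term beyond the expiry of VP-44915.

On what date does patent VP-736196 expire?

2018-11-16

Natural term of VP-736196:
  Base: filing + 25 years → 3 January 2021.
  Processing Delay Credit: +281 days → 11 October 2021.
Expiry of referenced patent VP-44915:
  Base: filing + 25 years → 16 November 2018.
Terminal disclaimer: VP-736196 expires on the earlier of 11 October 2021 and 16 November 2018.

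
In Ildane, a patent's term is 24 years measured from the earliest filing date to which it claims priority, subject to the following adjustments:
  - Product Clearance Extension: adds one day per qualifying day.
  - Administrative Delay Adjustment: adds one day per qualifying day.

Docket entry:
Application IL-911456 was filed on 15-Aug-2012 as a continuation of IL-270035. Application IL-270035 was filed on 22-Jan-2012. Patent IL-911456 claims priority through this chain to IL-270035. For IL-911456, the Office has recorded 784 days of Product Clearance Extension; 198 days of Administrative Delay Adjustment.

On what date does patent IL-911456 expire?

2038-09-30

Earliest priority filing: 22 January 2012.
Base term: 22 January 2012 + 24 years → 22 January 2036.
Product Clearance Extension: +784 days → 16 March 2038.
Administrative Delay Adjustment: +198 days → 30 September 2038.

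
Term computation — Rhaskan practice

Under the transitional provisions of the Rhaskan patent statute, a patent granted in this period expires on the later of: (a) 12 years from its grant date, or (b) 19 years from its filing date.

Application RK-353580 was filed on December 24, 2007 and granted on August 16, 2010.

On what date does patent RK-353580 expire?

December 24, 2026

(a) grant + 12 years → 16 August 2022.
(b) filing + 19 years → 24 December 2026.
Later of the two: 24 December 2026.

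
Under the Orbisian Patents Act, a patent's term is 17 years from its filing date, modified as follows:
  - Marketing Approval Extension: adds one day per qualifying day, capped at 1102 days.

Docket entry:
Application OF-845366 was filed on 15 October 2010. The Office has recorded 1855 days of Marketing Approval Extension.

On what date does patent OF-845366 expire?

2030-10-21

Base term: filing date + 17 years → 15 October 2027.
Marketing Approval Extension: 1855 days claimed exceeds the 1102-day cap, so +1102 days → 21 October 2030.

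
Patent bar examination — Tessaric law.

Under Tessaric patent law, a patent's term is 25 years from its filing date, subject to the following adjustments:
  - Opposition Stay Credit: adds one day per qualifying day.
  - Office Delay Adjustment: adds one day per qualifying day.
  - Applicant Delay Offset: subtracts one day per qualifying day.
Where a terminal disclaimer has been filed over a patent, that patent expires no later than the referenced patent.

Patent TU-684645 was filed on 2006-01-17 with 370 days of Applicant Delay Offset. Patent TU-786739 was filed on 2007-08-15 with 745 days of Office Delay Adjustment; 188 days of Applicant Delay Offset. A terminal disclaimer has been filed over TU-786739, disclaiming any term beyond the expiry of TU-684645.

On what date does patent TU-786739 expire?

Natural term of TU-786739:
  Base: filing + 25 years → 15 August 2032.
  Office Delay Adjustment: +745 days → 30 August 2034.
  Applicant Delay Offset: −188 days → 23 February 2034.
Expiry of referenced patent TU-684645:
  Base: filing + 25 years → 17 January 2031.
  Applicant Delay Offset: −370 days → 12 January 2030.
Terminal disclaimer: TU-786739 expires on the earlier of 23 February 2034 and 12 January 2030.

2030-01-12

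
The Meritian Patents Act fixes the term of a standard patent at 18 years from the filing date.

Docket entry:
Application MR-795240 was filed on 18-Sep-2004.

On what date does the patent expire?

2022-09-18

Filing date + 18 years → 18 September 2022.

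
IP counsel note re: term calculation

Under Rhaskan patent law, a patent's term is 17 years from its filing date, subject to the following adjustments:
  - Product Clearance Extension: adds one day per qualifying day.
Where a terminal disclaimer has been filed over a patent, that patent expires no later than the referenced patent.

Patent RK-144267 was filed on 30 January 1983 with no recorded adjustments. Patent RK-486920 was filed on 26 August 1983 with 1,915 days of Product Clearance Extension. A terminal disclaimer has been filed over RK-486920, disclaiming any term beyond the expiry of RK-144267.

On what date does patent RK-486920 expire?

2000-01-30

Natural term of RK-486920:
  Base: filing + 17 years → 26 August 2000.
  Product Clearance Extension: +1915 days → 23 November 2005.
Expiry of referenced patent RK-144267:
  Base: filing + 17 years → 30 January 2000.
Terminal disclaimer: RK-486920 expires on the earlier of 23 November 2005 and 30 January 2000.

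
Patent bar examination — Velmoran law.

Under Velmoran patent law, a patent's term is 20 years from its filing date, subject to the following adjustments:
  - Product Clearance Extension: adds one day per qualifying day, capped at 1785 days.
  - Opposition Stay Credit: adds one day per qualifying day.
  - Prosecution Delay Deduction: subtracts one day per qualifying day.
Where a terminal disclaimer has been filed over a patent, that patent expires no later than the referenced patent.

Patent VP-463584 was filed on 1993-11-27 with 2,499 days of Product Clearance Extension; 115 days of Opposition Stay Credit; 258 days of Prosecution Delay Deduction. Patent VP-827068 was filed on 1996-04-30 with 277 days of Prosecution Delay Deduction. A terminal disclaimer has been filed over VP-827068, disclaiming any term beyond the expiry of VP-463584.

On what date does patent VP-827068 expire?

2015-07-28

Natural term of VP-827068:
  Base: filing + 20 years → 30 April 2016.
  Prosecution Delay Deduction: −277 days → 28 July 2015.
Expiry of referenced patent VP-463584:
  Base: filing + 20 years → 27 November 2013.
  Product Clearance Extension: 2499 days claimed exceeds the 1785-day cap, so +1785 days → 17 October 2018.
  Opposition Stay Credit: +115 days → 9 February 2019.
  Prosecution Delay Deduction: −258 days → 27 May 2018.
Terminal disclaimer: VP-827068 expires on the earlier of 28 July 2015 and 27 May 2018.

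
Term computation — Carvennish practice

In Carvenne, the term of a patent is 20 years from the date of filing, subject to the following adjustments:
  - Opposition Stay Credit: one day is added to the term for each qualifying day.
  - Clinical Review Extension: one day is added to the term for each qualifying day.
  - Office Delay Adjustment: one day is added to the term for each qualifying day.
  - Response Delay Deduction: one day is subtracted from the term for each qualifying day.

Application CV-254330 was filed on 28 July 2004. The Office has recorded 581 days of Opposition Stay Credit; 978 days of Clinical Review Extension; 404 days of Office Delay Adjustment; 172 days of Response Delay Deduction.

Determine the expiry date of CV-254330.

Base term: filing date + 20 years → 28 July 2024.
Opposition Stay Credit: +581 days → 1 March 2026.
Clinical Review Extension: +978 days → 3 November 2028.
Office Delay Adjustment: +404 days → 12 December 2029.
Response Delay Deduction: −172 days → 23 June 2029.

June 23, 2029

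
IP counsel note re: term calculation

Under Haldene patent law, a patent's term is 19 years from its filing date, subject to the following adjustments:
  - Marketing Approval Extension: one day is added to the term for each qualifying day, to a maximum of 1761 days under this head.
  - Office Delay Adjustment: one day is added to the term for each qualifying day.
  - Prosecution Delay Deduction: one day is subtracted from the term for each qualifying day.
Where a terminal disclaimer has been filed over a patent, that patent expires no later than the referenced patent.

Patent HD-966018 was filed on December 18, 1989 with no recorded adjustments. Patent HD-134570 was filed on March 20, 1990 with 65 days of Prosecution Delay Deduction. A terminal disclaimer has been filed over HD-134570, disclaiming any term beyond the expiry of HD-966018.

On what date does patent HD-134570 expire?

Natural term of HD-134570:
  Base: filing + 19 years → 20 March 2009.
  Prosecution Delay Deduction: −65 days → 14 January 2009.
Expiry of referenced patent HD-966018:
  Base: filing + 19 years → 18 December 2008.
Terminal disclaimer: HD-134570 expires on the earlier of 14 January 2009 and 18 December 2008.

December 18, 2008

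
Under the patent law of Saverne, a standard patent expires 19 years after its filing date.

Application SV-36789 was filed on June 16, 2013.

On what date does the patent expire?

June 16, 2032

Filing date + 19 years → 16 June 2032.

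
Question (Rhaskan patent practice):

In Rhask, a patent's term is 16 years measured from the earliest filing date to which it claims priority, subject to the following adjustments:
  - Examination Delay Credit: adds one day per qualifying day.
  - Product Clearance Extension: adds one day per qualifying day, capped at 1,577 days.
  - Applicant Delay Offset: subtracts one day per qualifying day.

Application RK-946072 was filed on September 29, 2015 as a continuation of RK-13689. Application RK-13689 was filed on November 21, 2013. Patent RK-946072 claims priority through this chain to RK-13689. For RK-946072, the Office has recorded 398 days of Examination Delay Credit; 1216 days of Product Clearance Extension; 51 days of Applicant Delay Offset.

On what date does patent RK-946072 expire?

Earliest priority filing: 21 November 2013.
Base term: 21 November 2013 + 16 years → 21 November 2029.
Examination Delay Credit: +398 days → 24 December 2030.
Product Clearance Extension: 1216 days (within the 1577-day cap) → +1216 days → 23 April 2034.
Applicant Delay Offset: −51 days → 3 March 2034.

2034-03-03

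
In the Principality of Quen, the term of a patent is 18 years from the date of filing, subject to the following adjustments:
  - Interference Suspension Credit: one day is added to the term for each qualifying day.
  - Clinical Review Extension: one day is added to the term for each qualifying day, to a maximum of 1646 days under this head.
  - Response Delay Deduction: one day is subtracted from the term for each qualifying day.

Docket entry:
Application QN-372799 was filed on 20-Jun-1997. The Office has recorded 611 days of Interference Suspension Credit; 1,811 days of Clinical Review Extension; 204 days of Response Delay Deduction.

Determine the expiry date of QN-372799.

Base term: filing date + 18 years → 20 June 2015.
Interference Suspension Credit: +611 days → 20 February 2017.
Clinical Review Extension: 1811 days claimed exceeds the 1646-day cap, so +1646 days → 24 August 2021.
Response Delay Deduction: −204 days → 1 February 2021.

February 1, 2021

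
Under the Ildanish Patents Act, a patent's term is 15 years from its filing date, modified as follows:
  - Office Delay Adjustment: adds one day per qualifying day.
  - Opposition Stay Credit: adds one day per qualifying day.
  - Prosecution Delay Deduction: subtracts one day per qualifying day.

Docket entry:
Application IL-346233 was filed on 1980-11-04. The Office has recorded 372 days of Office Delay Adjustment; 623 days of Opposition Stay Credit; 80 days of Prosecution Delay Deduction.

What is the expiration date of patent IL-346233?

Base term: filing date + 15 years → 4 November 1995.
Office Delay Adjustment: +372 days → 10 November 1996.
Opposition Stay Credit: +623 days → 26 July 1998.
Prosecution Delay Deduction: −80 days → 7 May 1998.

1998-05-07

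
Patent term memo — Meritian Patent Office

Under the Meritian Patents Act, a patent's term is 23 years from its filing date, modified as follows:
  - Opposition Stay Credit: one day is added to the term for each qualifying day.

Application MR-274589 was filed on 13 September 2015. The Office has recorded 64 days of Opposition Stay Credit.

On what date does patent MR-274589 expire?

Base term: filing date + 23 years → 13 September 2038.
Opposition Stay Credit: +64 days → 16 November 2038.

November 16, 2038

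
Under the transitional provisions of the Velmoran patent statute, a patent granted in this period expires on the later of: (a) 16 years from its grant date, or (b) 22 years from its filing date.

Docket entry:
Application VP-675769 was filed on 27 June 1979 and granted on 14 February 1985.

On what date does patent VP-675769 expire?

2001-06-27

(a) grant + 16 years → 14 February 2001.
(b) filing + 22 years → 27 June 2001.
Later of the two: 27 June 2001.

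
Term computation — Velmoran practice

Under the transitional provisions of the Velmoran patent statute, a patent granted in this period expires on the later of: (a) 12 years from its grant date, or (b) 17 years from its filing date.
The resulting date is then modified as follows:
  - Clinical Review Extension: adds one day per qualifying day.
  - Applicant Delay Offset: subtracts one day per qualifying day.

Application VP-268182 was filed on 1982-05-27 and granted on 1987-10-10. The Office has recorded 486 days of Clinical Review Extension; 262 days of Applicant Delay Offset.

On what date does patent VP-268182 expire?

(a) grant + 12 years → 10 October 1999.
(b) filing + 17 years → 27 May 1999.
Later of the two: 10 October 1999.
Clinical Review Extension: +486 days → 7 February 2001.
Applicant Delay Offset: −262 days → 21 May 2000.

2000-05-21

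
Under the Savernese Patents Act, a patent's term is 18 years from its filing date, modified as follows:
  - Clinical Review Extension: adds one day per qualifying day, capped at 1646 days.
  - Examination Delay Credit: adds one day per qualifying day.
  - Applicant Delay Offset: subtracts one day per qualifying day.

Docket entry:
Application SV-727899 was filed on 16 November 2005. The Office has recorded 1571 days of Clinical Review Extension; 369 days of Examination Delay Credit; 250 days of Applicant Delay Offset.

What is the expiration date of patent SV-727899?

Base term: filing date + 18 years → 16 November 2023.
Clinical Review Extension: 1571 days (within the 1646-day cap) → +1571 days → 5 March 2028.
Examination Delay Credit: +369 days → 9 March 2029.
Applicant Delay Offset: −250 days → 2 July 2028.

2028-07-02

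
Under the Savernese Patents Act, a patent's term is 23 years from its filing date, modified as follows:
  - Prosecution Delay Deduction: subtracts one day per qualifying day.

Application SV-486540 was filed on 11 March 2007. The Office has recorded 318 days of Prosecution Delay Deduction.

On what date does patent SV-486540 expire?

2029-04-27

Base term: filing date + 23 years → 11 March 2030.
Prosecution Delay Deduction: −318 days → 27 April 2029.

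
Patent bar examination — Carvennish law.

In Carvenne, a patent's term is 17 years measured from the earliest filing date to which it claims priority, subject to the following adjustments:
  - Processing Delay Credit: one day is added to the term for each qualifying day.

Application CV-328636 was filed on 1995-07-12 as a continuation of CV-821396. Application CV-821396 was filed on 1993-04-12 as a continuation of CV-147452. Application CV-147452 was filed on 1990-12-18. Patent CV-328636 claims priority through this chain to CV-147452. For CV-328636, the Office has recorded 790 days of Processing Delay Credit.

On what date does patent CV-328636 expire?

Earliest priority filing: 18 December 1990.
Base term: 18 December 1990 + 17 years → 18 December 2007.
Processing Delay Credit: +790 days → 15 February 2010.

February 15, 2010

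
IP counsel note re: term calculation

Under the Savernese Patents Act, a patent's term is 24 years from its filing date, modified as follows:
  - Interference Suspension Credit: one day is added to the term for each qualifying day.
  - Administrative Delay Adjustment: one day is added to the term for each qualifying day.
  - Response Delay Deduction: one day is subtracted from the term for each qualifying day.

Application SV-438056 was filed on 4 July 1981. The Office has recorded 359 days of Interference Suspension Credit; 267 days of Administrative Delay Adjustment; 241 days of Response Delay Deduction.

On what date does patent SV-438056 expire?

2006-07-24

Base term: filing date + 24 years → 4 July 2005.
Interference Suspension Credit: +359 days → 28 June 2006.
Administrative Delay Adjustment: +267 days → 22 March 2007.
Response Delay Deduction: −241 days → 24 July 2006.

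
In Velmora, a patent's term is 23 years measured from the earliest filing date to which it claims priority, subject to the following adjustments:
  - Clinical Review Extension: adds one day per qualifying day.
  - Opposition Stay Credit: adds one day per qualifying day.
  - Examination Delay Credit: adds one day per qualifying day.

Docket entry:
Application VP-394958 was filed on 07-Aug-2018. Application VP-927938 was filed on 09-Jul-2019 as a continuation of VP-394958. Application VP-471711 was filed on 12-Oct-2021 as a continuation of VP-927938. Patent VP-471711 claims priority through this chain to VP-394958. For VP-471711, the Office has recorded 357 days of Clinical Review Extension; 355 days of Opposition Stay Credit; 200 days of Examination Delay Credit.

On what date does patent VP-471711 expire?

2044-02-05

Earliest priority filing: 7 August 2018.
Base term: 7 August 2018 + 23 years → 7 August 2041.
Clinical Review Extension: +357 days → 30 July 2042.
Opposition Stay Credit: +355 days → 20 July 2043.
Examination Delay Credit: +200 days → 5 February 2044.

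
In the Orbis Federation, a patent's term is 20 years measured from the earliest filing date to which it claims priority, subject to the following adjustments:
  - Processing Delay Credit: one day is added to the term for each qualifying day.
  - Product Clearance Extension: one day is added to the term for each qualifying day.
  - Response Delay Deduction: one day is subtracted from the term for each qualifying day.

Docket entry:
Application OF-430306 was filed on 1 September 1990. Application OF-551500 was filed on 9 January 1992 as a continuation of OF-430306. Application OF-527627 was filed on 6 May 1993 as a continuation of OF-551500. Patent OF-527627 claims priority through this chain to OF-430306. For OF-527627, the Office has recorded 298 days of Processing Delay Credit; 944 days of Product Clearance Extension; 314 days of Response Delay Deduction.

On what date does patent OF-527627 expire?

2013-03-17

Earliest priority filing: 1 September 1990.
Base term: 1 September 1990 + 20 years → 1 September 2010.
Processing Delay Credit: +298 days → 26 June 2011.
Product Clearance Extension: +944 days → 25 January 2014.
Response Delay Deduction: −314 days → 17 March 2013.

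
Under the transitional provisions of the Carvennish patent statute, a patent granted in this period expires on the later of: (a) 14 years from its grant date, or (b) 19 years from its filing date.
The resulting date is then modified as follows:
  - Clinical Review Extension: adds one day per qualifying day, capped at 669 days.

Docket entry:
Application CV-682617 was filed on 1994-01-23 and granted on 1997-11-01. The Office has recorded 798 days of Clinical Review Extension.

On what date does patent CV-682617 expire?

November 23, 2014

(a) grant + 14 years → 1 November 2011.
(b) filing + 19 years → 23 January 2013.
Later of the two: 23 January 2013.
Clinical Review Extension: 798 days claimed exceeds the 669-day cap, so +669 days → 23 November 2014.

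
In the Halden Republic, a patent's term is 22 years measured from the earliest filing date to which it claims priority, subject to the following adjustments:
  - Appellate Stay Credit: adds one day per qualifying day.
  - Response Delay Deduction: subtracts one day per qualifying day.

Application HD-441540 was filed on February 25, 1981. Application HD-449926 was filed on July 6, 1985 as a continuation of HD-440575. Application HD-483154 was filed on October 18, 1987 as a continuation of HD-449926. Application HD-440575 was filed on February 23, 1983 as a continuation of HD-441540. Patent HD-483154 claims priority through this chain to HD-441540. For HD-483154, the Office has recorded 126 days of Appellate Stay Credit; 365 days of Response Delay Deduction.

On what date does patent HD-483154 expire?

Earliest priority filing: 25 February 1981.
Base term: 25 February 1981 + 22 years → 25 February 2003.
Appellate Stay Credit: +126 days → 1 July 2003.
Response Delay Deduction: −365 days → 1 July 2002.

July 1, 2002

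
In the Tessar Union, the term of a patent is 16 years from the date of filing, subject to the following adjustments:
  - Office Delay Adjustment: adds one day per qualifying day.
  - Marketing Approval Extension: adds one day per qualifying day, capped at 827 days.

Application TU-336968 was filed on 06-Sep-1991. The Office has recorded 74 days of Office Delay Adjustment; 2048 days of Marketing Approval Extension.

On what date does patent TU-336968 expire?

2010-02-23

Base term: filing date + 16 years → 6 September 2007.
Office Delay Adjustment: +74 days → 19 November 2007.
Marketing Approval Extension: 2048 days claimed exceeds the 827-day cap, so +827 days → 23 February 2010.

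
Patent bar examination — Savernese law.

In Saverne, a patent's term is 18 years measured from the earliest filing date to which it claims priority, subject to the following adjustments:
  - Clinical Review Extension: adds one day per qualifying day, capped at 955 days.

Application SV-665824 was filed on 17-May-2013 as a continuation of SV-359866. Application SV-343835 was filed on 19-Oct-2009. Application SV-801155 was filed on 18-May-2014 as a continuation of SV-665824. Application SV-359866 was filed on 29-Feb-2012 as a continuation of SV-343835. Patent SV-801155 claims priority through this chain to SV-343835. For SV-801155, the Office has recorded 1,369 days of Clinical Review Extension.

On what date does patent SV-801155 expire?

2030-05-31

Earliest priority filing: 19 October 2009.
Base term: 19 October 2009 + 18 years → 19 October 2027.
Clinical Review Extension: 1369 days claimed exceeds the 955-day cap, so +955 days → 31 May 2030.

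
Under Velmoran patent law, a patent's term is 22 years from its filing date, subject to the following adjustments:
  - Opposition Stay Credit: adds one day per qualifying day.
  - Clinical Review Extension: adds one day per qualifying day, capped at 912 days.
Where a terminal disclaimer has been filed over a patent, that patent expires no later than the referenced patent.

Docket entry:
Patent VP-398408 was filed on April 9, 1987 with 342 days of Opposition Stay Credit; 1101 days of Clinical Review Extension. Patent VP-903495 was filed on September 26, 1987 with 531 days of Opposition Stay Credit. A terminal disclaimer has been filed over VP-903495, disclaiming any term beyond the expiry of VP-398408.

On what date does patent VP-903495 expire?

Natural term of VP-903495:
  Base: filing + 22 years → 26 September 2009.
  Opposition Stay Credit: +531 days → 11 March 2011.
Expiry of referenced patent VP-398408:
  Base: filing + 22 years → 9 April 2009.
  Opposition Stay Credit: +342 days → 17 March 2010.
  Clinical Review Extension: 1101 days claimed exceeds the 912-day cap, so +912 days → 14 September 2012.
Terminal disclaimer: VP-903495 expires on the earlier of 11 March 2011 and 14 September 2012.

March 11, 2011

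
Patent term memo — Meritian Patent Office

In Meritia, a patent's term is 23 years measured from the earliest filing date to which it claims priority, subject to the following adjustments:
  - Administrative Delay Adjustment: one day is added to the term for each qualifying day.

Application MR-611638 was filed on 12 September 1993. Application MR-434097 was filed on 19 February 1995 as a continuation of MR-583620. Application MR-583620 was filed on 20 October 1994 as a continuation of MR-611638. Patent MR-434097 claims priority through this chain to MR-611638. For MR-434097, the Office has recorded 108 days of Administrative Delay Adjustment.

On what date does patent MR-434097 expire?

Earliest priority filing: 12 September 1993.
Base term: 12 September 1993 + 23 years → 12 September 2016.
Administrative Delay Adjustment: +108 days → 29 December 2016.

December 29, 2016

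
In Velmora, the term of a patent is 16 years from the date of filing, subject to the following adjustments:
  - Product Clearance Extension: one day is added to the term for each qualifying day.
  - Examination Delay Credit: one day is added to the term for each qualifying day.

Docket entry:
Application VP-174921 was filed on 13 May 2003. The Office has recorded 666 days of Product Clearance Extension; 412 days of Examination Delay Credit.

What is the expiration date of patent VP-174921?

2022-04-25

Base term: filing date + 16 years → 13 May 2019.
Product Clearance Extension: +666 days → 9 March 2021.
Examination Delay Credit: +412 days → 25 April 2022.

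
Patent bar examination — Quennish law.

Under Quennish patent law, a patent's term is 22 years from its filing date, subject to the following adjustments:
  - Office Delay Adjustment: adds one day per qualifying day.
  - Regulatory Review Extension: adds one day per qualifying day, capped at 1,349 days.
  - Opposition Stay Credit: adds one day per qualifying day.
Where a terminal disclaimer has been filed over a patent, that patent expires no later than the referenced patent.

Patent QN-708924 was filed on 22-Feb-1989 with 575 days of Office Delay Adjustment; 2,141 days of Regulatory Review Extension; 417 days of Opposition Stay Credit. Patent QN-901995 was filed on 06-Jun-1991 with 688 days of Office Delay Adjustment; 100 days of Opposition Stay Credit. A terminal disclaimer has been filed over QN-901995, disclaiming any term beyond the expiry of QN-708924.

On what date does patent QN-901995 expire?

Natural term of QN-901995:
  Base: filing + 22 years → 6 June 2013.
  Office Delay Adjustment: +688 days → 25 April 2015.
  Opposition Stay Credit: +100 days → 3 August 2015.
Expiry of referenced patent QN-708924:
  Base: filing + 22 years → 22 February 2011.
  Office Delay Adjustment: +575 days → 19 September 2012.
  Regulatory Review Extension: 2141 days claimed exceeds the 1349-day cap, so +1349 days → 30 May 2016.
  Opposition Stay Credit: +417 days → 21 July 2017.
Terminal disclaimer: QN-901995 expires on the earlier of 3 August 2015 and 21 July 2017.

2015-08-03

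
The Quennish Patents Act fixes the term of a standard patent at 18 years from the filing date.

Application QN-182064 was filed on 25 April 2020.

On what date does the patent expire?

Filing date + 18 years → 25 April 2038.

2038-04-25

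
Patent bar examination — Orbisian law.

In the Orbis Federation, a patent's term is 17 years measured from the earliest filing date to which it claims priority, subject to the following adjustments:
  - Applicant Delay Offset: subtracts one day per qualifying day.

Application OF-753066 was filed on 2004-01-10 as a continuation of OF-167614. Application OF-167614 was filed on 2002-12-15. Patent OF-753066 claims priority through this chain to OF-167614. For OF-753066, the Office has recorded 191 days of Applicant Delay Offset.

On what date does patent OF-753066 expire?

Earliest priority filing: 15 December 2002.
Base term: 15 December 2002 + 17 years → 15 December 2019.
Applicant Delay Offset: −191 days → 7 June 2019.

2019-06-07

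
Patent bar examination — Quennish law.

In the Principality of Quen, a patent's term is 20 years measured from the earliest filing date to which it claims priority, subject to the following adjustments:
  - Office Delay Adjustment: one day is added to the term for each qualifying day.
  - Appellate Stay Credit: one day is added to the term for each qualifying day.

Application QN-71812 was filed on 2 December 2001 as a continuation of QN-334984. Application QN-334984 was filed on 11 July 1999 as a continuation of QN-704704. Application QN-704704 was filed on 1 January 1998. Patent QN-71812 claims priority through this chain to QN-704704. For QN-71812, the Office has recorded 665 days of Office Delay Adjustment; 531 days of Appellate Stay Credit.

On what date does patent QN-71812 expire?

April 11, 2021

Earliest priority filing: 1 January 1998.
Base term: 1 January 1998 + 20 years → 1 January 2018.
Office Delay Adjustment: +665 days → 28 October 2019.
Appellate Stay Credit: +531 days → 11 April 2021.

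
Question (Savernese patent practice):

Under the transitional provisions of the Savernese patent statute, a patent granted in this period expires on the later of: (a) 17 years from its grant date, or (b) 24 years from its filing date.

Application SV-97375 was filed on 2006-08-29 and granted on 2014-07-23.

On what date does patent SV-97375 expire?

(a) grant + 17 years → 23 July 2031.
(b) filing + 24 years → 29 August 2030.
Later of the two: 23 July 2031.

2031-07-23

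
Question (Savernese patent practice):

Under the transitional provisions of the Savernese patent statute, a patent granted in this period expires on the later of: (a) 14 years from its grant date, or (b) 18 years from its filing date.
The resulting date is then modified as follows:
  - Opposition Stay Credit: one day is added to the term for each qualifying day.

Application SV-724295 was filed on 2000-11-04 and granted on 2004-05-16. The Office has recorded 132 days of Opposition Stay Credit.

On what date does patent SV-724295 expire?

(a) grant + 14 years → 16 May 2018.
(b) filing + 18 years → 4 November 2018.
Later of the two: 4 November 2018.
Opposition Stay Credit: +132 days → 16 March 2019.

March 16, 2019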